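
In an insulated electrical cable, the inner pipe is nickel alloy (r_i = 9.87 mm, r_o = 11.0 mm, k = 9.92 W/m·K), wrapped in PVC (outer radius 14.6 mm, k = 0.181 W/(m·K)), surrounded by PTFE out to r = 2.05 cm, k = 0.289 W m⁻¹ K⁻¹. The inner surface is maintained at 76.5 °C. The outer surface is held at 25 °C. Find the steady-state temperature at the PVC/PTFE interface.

T = 47.0 °C

Series thermal resistances, inner to outer:
  R'_nickel alloy = ln(0.0110/0.00987)/(2πk) = 0.1084/(2π·9.92) = 0.001739 m·K/W
  R'_PVC = ln(0.0146/0.0110)/(2πk) = 0.2831/(2π·0.181) = 0.2490 m·K/W
  R'_PTFE = ln(0.0205/0.0146)/(2πk) = 0.3394/(2π·0.289) = 0.1869 m·K/W
ΣR = 0.001739 + 0.2490 + 0.1869 = 0.4376 m·K/W
Q' = ΔT/ΣR = (76.5 °C − 25 °C)/0.4376 = 117.7 W/m
From the inner boundary to the PVC/PTFE interface, ΣR_partial = 0.2507 m·K/W.
T_interface = T_in − Q'·ΣR_partial = 76.5 °C − (117.7)(0.2507) = 47.0 °C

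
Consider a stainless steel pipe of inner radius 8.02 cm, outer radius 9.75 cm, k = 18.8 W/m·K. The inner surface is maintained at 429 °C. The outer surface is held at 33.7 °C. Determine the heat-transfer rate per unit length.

Q' = 2.39×10^5 W/m

Q' = 2πk·ΔT/ln(r₂/r₁) = 2π × 18.8 × 395.3 / ln(0.0975/0.0802) = 2.39×10^5 W/m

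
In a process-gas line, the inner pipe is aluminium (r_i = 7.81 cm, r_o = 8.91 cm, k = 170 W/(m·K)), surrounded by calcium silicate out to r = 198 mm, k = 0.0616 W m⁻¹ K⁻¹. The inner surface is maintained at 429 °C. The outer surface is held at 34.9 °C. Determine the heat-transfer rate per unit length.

Q' = 191 W/m

Series thermal resistances, inner to outer:
  R'_aluminium = ln(0.0891/0.0781)/(2πk) = 0.1318/(2π·170) = 1.234×10^-4 m·K/W
  R'_calcium silicate = ln(0.198/0.0891)/(2πk) = 0.7985/(2π·0.0616) = 2.063 m·K/W
ΣR = 1.234×10^-4 + 2.063 = 2.063 m·K/W
Q' = ΔT/ΣR = (429 °C − 34.9 °C)/2.063 = 191 W/m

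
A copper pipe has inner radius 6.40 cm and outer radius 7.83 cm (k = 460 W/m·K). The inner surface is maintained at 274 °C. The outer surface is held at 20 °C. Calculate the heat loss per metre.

Q' = 2πk·ΔT/ln(r₂/r₁) = 2π × 460 × 254 / ln(0.0783/0.0640) = 3.64×10^6 W/m

Q' = 3640 kW/m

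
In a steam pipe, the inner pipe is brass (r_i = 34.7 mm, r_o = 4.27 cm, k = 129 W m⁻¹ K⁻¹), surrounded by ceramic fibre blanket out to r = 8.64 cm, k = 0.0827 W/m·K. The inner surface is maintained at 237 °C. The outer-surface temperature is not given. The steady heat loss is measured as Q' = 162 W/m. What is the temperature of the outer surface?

Sum the resistances:
  R'_brass = ln(0.0427/0.0347)/(2πk) = 0.2075/(2π·129) = 2.560×10^-4 m·K/W
  R'_ceramic fibre blanket = ln(0.0864/0.0427)/(2πk) = 0.7048/(2π·0.0827) = 1.356 m·K/W
ΣR = 1.357 m·K/W
ΔT = Q'·ΣR = 162 × 1.357 = 219.8 K
Heat flows outward, so T_out = T_in − ΔT = 237 − 219.8 = 17.2 °C

T_out = 17.2 °C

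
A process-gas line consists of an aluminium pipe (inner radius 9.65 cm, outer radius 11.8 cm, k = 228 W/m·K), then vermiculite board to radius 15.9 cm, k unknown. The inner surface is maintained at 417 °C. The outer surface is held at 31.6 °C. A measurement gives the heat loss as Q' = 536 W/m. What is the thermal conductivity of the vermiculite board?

ΣR = ΔT/Q' = |417 − 31.6|/536 = 0.7190 m·K/W
Known resistances:
  R'_aluminium = ln(0.118/0.0965)/(2πk) = 0.2011/(2π·228) = 1.404×10^-4 m·K/W
R_vermiculite board = ΣR − ΣR_known = 0.7190 − 1.404×10^-4 = 0.7189 m·K/W
ln(r₂/r₁)/(2πk) = 0.7189 ⇒ k = 0.2982/(2π·0.7189) = 0.0660 W/m·K

k = 0.0660 W/m·K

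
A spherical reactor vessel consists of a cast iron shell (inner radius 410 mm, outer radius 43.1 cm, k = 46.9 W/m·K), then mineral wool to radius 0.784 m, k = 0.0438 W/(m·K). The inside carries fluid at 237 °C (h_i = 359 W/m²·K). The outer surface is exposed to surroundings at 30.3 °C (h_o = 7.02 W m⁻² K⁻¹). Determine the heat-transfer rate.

Treat each layer as a resistance in series:
  R_conv,in = 1/(4πr²h) = 1/(4π·0.410²·359) = 0.001319 K/W
  R_cast iron = (1/0.410 − 1/0.431)/(4πk) = 0.1188/(4π·46.9) = 2.016×10^-4 K/W
  R_mineral wool = (1/0.431 − 1/0.784)/(4πk) = 1.045/(4π·0.0438) = 1.898 K/W
  R_conv,out = 1/(4πr²h) = 1/(4π·0.784²·7.02) = 0.01844 K/W
ΣR = 0.001319 + 2.016×10^-4 + 1.898 + 0.01844 = 1.918 K/W
Q = ΔT/ΣR = (237 °C − 30.3 °C)/1.918 = 108 W

Q = 108 W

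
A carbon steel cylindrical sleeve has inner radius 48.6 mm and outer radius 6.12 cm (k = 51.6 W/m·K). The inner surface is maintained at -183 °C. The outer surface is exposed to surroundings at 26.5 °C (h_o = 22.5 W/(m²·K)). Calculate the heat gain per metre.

Treat each layer as a resistance in series:
  R'_carbon steel = ln(0.0612/0.0486)/(2πk) = 0.2305/(2π·51.6) = 7.110×10^-4 m·K/W
  R'_conv,out = 1/(2πr h) = 1/(2π·0.0612·22.5) = 0.1156 m·K/W
ΣR = 7.110×10^-4 + 0.1156 = 0.1163 m·K/W
Q' = ΔT/ΣR = (-183 °C − 26.5 °C)/0.1163 = -1800 W/m
(Negative Q' ⇒ heat flows inward; heat gain = 1800 W/m.)

Q' = 1800 W/m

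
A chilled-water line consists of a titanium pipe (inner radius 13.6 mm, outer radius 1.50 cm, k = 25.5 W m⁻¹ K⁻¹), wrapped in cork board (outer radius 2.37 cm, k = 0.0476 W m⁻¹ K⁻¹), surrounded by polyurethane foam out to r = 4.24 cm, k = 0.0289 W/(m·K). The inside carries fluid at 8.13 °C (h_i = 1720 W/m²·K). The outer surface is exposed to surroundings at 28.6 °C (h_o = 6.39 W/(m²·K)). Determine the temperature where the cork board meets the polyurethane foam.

Resistance network (inner→outer):
  R'_conv,in = 1/(2πr h) = 1/(2π·0.0136·1720) = 0.006804 m·K/W
  R'_titanium = ln(0.0150/0.0136)/(2πk) = 0.09798/(2π·25.5) = 6.115×10^-4 m·K/W
  R'_cork board = ln(0.0237/0.0150)/(2πk) = 0.4574/(2π·0.0476) = 1.529 m·K/W
  R'_polyurethane foam = ln(0.0424/0.0237)/(2πk) = 0.5817/(2π·0.0289) = 3.203 m·K/W
  R'_conv,out = 1/(2πr h) = 1/(2π·0.0424·6.39) = 0.5874 m·K/W
ΣR = 0.006804 + 6.115×10^-4 + 1.529 + 3.203 + 0.5874 = 5.327 m·K/W
Q' = ΔT/ΣR = (8.13 °C − 28.6 °C)/5.327 = -3.843 W/m
From the inner boundary to the cork board/polyurethane foam interface, ΣR_partial = 1.536 m·K/W.
T_interface = T_in − Q'·ΣR_partial = 8.13 °C − (-3.843)(1.536) = 14.0 °C

T = 14.0 °C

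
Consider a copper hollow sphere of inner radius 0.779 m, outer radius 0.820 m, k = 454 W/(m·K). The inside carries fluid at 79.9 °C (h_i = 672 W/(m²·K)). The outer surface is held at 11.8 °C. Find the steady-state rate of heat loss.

Q = 3.30×10^5 W

Treat each layer as a resistance in series:
  R_conv,in = 1/(4πr²h) = 1/(4π·0.779²·672) = 1.951×10^-4 K/W
  R_copper = (1/0.779 − 1/0.820)/(4πk) = 0.06418/(4π·454) = 1.125×10^-5 K/W
ΣR = 1.951×10^-4 + 1.125×10^-5 = 2.064×10^-4 K/W
Q = ΔT/ΣR = (79.9 °C − 11.8 °C)/2.064×10^-4 = 3.30×10^5 W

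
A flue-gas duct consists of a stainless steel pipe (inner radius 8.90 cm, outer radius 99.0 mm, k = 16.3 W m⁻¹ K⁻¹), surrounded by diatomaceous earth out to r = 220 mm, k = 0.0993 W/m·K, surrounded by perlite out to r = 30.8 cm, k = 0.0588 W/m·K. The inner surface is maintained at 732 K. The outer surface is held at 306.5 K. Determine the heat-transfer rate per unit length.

Series thermal resistances, inner to outer:
  R'_stainless steel = ln(0.0990/0.0890)/(2πk) = 0.1065/(2π·16.3) = 0.001040 m·K/W
  R'_diatomaceous earth = ln(0.220/0.0990)/(2πk) = 0.7985/(2π·0.0993) = 1.280 m·K/W
  R'_perlite = ln(0.308/0.220)/(2πk) = 0.3365/(2π·0.0588) = 0.9107 m·K/W
ΣR = 0.001040 + 1.280 + 0.9107 = 2.192 m·K/W
Q' = ΔT/ΣR = (732 K − 306.5 K)/2.192 = 194 W/m

Q' = 194 W/m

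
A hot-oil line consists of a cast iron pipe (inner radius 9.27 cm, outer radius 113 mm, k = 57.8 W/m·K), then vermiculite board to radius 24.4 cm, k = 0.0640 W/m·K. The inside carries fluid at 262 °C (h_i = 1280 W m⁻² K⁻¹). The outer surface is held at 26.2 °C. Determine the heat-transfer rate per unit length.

Resistance network (inner→outer):
  R'_conv,in = 1/(2πr h) = 1/(2π·0.0927·1280) = 0.001341 m·K/W
  R'_cast iron = ln(0.113/0.0927)/(2πk) = 0.1980/(2π·57.8) = 5.453×10^-4 m·K/W
  R'_vermiculite board = ln(0.244/0.113)/(2πk) = 0.7698/(2π·0.0640) = 1.914 m·K/W
ΣR = 0.001341 + 5.453×10^-4 + 1.914 = 1.916 m·K/W
Q' = ΔT/ΣR = (262 °C − 26.2 °C)/1.916 = 123 W/m

Q' = 123 W/m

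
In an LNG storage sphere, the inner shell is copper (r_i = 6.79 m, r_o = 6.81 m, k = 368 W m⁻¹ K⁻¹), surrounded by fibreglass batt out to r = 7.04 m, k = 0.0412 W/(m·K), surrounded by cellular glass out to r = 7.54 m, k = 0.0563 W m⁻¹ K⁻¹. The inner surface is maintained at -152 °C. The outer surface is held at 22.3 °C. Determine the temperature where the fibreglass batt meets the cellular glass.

T = -80.5 °C

Resistance network (inner→outer):
  R_copper = (1/6.79 − 1/6.81)/(4πk) = 4.325×10^-4/(4π·368) = 9.353×10^-8 K/W
  R_fibreglass batt = (1/6.81 − 1/7.04)/(4πk) = 0.004797/(4π·0.0412) = 0.009266 K/W
  R_cellular glass = (1/7.04 − 1/7.54)/(4πk) = 0.009419/(4π·0.0563) = 0.01331 K/W
ΣR = 9.353×10^-8 + 0.009266 + 0.01331 = 0.02258 K/W
Q = ΔT/ΣR = (-152 °C − 22.3 °C)/0.02258 = -7719 W
From the inner boundary to the fibreglass batt/cellular glass interface, ΣR_partial = 0.009266 K/W.
T_interface = T_in − Q·ΣR_partial = -152 °C − (-7719)(0.009266) = -80.5 °C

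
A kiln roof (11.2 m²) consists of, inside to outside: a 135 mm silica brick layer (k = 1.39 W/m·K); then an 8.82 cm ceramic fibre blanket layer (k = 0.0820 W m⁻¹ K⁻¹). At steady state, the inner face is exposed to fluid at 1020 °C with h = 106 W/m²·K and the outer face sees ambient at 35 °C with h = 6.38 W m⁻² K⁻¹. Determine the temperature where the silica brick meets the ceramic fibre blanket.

T = 942 °C

Resistance network (inner→outer):
  R_conv,in = 1/(hA) = 1/(106·11.2) = 8.423×10^-4 K/W
  R_silica brick = L/(kA) = 0.135/(1.39·11.2) = 0.008672 K/W
  R_ceramic fibre blanket = L/(kA) = 0.0882/(0.0820·11.2) = 0.09604 K/W
  R_conv,out = 1/(hA) = 1/(6.38·11.2) = 0.01399 K/W
ΣR = 8.423×10^-4 + 0.008672 + 0.09604 + 0.01399 = 0.1195 K/W
Q = ΔT/ΣR = (1020 °C − 35 °C)/0.1195 = 8243 W
From the inner boundary to the silica brick/ceramic fibre blanket interface, ΣR_partial = 0.009514 K/W.
T_interface = T_in − Q·ΣR_partial = 1020 °C − (8243)(0.009514) = 942 °C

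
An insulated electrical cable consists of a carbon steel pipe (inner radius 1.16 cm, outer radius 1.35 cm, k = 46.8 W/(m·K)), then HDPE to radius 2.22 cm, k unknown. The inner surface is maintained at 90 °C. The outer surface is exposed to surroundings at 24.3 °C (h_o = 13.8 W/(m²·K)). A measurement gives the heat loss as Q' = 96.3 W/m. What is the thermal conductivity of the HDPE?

ΣR = ΔT/Q' = |90 − 24.3|/96.3 = 0.6822 m·K/W
Known resistances:
  R'_carbon steel = ln(0.0135/0.0116)/(2πk) = 0.1517/(2π·46.8) = 5.158×10^-4 m·K/W
  R'_conv,out = 1/(2πr h) = 1/(2π·0.0222·13.8) = 0.5195 m·K/W
R_HDPE = ΣR − ΣR_known = 0.6822 − 0.5200 = 0.1622 m·K/W
ln(r₂/r₁)/(2πk) = 0.1622 ⇒ k = 0.4974/(2π·0.1622) = 0.488 W/m·K

k = 0.488 W/m·K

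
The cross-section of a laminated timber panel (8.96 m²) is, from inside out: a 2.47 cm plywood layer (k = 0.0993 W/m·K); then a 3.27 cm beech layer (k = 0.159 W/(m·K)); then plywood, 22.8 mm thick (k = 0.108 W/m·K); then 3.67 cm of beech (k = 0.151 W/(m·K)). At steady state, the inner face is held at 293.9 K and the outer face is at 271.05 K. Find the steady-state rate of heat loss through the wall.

Series thermal resistances, inner to outer:
  R_plywood = L/(kA) = 0.0247/(0.0993·8.96) = 0.02776 K/W
  R_beech = L/(kA) = 0.0327/(0.159·8.96) = 0.02295 K/W
  R_plywood = L/(kA) = 0.0228/(0.108·8.96) = 0.02356 K/W
  R_beech = L/(kA) = 0.0367/(0.151·8.96) = 0.02713 K/W
ΣR = 0.02776 + 0.02295 + 0.02356 + 0.02713 = 0.1014 K/W
Q = ΔT/ΣR = (293.9 K − 271.05 K)/0.1014 = 225 W

Q = 225 W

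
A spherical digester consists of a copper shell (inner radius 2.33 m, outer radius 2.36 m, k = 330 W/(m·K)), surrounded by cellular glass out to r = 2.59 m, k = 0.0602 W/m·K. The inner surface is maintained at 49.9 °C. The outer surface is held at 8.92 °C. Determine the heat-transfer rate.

Series thermal resistances, inner to outer:
  R_copper = (1/2.33 − 1/2.36)/(4πk) = 0.005456/(4π·330) = 1.316×10^-6 K/W
  R_cellular glass = (1/2.36 − 1/2.59)/(4πk) = 0.03763/(4π·0.0602) = 0.04974 K/W
ΣR = 1.316×10^-6 + 0.04974 = 0.04974 K/W
Q = ΔT/ΣR = (49.9 °C − 8.92 °C)/0.04974 = 824 W

Q = 824 W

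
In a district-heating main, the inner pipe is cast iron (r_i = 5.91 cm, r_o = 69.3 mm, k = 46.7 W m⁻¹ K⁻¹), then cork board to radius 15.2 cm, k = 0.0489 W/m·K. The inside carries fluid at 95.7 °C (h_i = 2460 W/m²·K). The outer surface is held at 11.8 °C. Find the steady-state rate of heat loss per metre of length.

Q' = 32.8 W/m

Resistance network (inner→outer):
  R'_conv,in = 1/(2πr h) = 1/(2π·0.0591·2460) = 0.001095 m·K/W
  R'_cast iron = ln(0.0693/0.0591)/(2πk) = 0.1592/(2π·46.7) = 5.426×10^-4 m·K/W
  R'_cork board = ln(0.152/0.0693)/(2πk) = 0.7854/(2π·0.0489) = 2.556 m·K/W
ΣR = 0.001095 + 5.426×10^-4 + 2.556 = 2.558 m·K/W
Q' = ΔT/ΣR = (95.7 °C − 11.8 °C)/2.558 = 32.8 W/m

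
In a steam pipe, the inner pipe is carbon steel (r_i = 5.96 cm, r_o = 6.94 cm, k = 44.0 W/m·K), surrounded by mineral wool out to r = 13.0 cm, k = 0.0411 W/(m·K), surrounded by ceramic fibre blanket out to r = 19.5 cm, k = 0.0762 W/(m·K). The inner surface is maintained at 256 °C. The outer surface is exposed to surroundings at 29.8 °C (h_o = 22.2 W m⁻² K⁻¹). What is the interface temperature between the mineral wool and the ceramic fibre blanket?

T = 90.1 °C

Resistance network (inner→outer):
  R'_carbon steel = ln(0.0694/0.0596)/(2πk) = 0.1522/(2π·44.0) = 5.506×10^-4 m·K/W
  R'_mineral wool = ln(0.130/0.0694)/(2πk) = 0.6276/(2π·0.0411) = 2.430 m·K/W
  R'_ceramic fibre blanket = ln(0.195/0.130)/(2πk) = 0.4055/(2π·0.0762) = 0.8469 m·K/W
  R'_conv,out = 1/(2πr h) = 1/(2π·0.195·22.2) = 0.03676 m·K/W
ΣR = 5.506×10^-4 + 2.430 + 0.8469 + 0.03676 = 3.314 m·K/W
Q' = ΔT/ΣR = (256 °C − 29.8 °C)/3.314 = 68.26 W/m
From the inner boundary to the mineral wool/ceramic fibre blanket interface, ΣR_partial = 2.431 m·K/W.
T_interface = T_in − Q'·ΣR_partial = 256 °C − (68.26)(2.431) = 90.1 °C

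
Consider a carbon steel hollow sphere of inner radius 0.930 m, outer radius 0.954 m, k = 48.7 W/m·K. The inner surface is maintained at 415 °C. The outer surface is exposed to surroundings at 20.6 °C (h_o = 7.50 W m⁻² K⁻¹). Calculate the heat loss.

Q = 33700 W

Resistance network (inner→outer):
  R_carbon steel = (1/0.930 − 1/0.954)/(4πk) = 0.02705/(4π·48.7) = 4.420×10^-5 K/W
  R_conv,out = 1/(4πr²h) = 1/(4π·0.954²·7.50) = 0.01166 K/W
ΣR = 4.420×10^-5 + 0.01166 = 0.01170 K/W
Q = ΔT/ΣR = (415 °C − 20.6 °C)/0.01170 = 33700 W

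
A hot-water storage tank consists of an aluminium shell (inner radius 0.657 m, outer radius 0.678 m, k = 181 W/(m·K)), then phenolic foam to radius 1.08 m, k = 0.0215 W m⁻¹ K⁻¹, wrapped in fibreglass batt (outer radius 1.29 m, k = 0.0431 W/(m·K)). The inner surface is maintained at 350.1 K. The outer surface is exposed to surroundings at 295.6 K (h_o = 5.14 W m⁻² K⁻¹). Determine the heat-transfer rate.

Q = 23.5 W

Treat each layer as a resistance in series:
  R_aluminium = (1/0.657 − 1/0.678)/(4πk) = 0.04714/(4π·181) = 2.073×10^-5 K/W
  R_phenolic foam = (1/0.678 − 1/1.08)/(4πk) = 0.5490/(4π·0.0215) = 2.032 K/W
  R_fibreglass batt = (1/1.08 − 1/1.29)/(4πk) = 0.1507/(4π·0.0431) = 0.2783 K/W
  R_conv,out = 1/(4πr²h) = 1/(4π·1.29²·5.14) = 0.009304 K/W
ΣR = 2.073×10^-5 + 2.032 + 0.2783 + 0.009304 = 2.320 K/W
Q = ΔT/ΣR = (350.1 K − 295.6 K)/2.320 = 23.5 W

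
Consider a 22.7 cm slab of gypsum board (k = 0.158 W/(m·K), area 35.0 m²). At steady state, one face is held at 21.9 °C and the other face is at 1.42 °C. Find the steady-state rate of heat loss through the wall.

Q = kA·ΔT/L = 0.158 × 35.0 × |21.9 °C − 1.42 °C| / 0.227 = 499 W

Q = 499 W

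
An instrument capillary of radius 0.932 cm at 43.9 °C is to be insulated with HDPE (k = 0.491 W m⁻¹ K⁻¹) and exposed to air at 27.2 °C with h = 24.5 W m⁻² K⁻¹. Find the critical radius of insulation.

For a cylinder, r_cr = k_ins/h = 0.491/24.5 = 0.0200 m = 2.00 cm

r_cr = 2.00 cm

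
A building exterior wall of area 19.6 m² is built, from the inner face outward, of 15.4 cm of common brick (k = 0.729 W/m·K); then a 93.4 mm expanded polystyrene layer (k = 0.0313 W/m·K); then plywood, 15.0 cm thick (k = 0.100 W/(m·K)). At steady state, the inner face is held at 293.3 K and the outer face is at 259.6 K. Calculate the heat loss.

Q = 141 W

Series thermal resistances, inner to outer:
  R_common brick = L/(kA) = 0.154/(0.729·19.6) = 0.01078 K/W
  R_expanded polystyrene = L/(kA) = 0.0934/(0.0313·19.6) = 0.1522 K/W
  R_plywood = L/(kA) = 0.150/(0.100·19.6) = 0.07653 K/W
ΣR = 0.01078 + 0.1522 + 0.07653 = 0.2395 K/W
Q = ΔT/ΣR = (293.3 K − 259.6 K)/0.2395 = 141 W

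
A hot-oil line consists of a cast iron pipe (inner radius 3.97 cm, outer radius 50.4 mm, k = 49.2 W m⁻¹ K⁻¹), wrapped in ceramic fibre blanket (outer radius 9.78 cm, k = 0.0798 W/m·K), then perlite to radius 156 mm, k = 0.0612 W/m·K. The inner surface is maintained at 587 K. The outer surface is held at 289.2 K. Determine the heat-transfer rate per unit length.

Q' = 117 W/m

Resistance network (inner→outer):
  R'_cast iron = ln(0.0504/0.0397)/(2πk) = 0.2386/(2π·49.2) = 7.720×10^-4 m·K/W
  R'_ceramic fibre blanket = ln(0.0978/0.0504)/(2πk) = 0.6629/(2π·0.0798) = 1.322 m·K/W
  R'_perlite = ln(0.156/0.0978)/(2πk) = 0.4669/(2π·0.0612) = 1.214 m·K/W
ΣR = 7.720×10^-4 + 1.322 + 1.214 = 2.537 m·K/W
Q' = ΔT/ΣR = (587 K − 289.2 K)/2.537 = 117 W/m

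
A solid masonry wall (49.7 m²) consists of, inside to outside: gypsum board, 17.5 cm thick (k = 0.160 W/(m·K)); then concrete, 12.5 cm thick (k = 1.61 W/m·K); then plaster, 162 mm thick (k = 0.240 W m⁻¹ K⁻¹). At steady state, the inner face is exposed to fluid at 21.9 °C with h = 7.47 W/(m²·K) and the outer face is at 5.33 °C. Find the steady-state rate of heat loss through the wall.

Resistance network (inner→outer):
  R_conv,in = 1/(hA) = 1/(7.47·49.7) = 0.002694 K/W
  R_gypsum board = L/(kA) = 0.175/(0.160·49.7) = 0.02201 K/W
  R_concrete = L/(kA) = 0.125/(1.61·49.7) = 0.001562 K/W
  R_plaster = L/(kA) = 0.162/(0.240·49.7) = 0.01358 K/W
ΣR = 0.002694 + 0.02201 + 0.001562 + 0.01358 = 0.03985 K/W
Q = ΔT/ΣR = (21.9 °C − 5.33 °C)/0.03985 = 416 W

Q = 416 W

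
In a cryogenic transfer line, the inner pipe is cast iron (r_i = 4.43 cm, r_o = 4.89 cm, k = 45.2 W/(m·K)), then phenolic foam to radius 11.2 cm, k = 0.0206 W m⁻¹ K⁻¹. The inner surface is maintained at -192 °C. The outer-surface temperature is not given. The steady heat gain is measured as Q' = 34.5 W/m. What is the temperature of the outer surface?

Series resistances:
  R'_cast iron = ln(0.0489/0.0443)/(2πk) = 0.09879/(2π·45.2) = 3.479×10^-4 m·K/W
  R'_phenolic foam = ln(0.112/0.0489)/(2πk) = 0.8287/(2π·0.0206) = 6.403 m·K/W
ΣR = 6.403 m·K/W
ΔT = Q'·ΣR = 34.5 × 6.403 = 220.9 K
Heat flows inward, so T_out = T_in + ΔT = -192 + 220.9 = 28.9 °C

T_out = 28.9 °C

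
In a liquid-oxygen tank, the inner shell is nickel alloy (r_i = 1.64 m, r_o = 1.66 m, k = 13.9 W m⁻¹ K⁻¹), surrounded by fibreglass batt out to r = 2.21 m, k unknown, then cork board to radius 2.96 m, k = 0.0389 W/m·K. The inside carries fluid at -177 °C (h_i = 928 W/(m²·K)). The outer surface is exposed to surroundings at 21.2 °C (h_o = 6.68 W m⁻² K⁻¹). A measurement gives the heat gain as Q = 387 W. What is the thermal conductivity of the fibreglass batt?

k = 0.0432 W/m·K

ΣR = ΔT/Q = |-177 − 21.2|/387 = 0.5121 K/W
Known resistances:
  R_conv,in = 1/(4πr²h) = 1/(4π·1.64²·928) = 3.188×10^-5 K/W
  R_nickel alloy = (1/1.64 − 1/1.66)/(4πk) = 0.007346/(4π·13.9) = 4.206×10^-5 K/W
  R_cork board = (1/2.21 − 1/2.96)/(4πk) = 0.1147/(4π·0.0389) = 0.2345 K/W
  R_conv,out = 1/(4πr²h) = 1/(4π·2.96²·6.68) = 0.001360 K/W
R_fibreglass batt = ΣR − ΣR_known = 0.5121 − 0.2359 = 0.2762 K/W
(1/r₁−1/r₂)/(4πk) = 0.2762 ⇒ k = 0.1499/(4π·0.2762) = 0.0432 W/m·K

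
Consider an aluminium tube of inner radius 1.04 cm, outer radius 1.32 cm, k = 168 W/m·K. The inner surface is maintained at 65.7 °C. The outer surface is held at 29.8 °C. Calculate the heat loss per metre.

Q' = 2πk·ΔT/ln(r₂/r₁) = 2π × 168 × 35.9 / ln(0.0132/0.0104) = 1.59×10^5 W/m

Q' = 159 kW/m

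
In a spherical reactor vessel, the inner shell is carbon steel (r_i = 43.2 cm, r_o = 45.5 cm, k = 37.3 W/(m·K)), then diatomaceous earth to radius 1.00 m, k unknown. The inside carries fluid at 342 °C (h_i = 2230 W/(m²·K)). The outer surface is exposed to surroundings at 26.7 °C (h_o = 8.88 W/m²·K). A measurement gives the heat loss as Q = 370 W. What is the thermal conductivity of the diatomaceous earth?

k = 0.113 W/m·K

ΣR = ΔT/Q = |342 − 26.7|/370 = 0.8522 K/W
Known resistances:
  R_conv,in = 1/(4πr²h) = 1/(4π·0.432²·2230) = 1.912×10^-4 K/W
  R_carbon steel = (1/0.432 − 1/0.455)/(4πk) = 0.1170/(4π·37.3) = 2.496×10^-4 K/W
  R_conv,out = 1/(4πr²h) = 1/(4π·1.00²·8.88) = 0.008961 K/W
R_diatomaceous earth = ΣR − ΣR_known = 0.8522 − 0.009402 = 0.8428 K/W
(1/r₁−1/r₂)/(4πk) = 0.8428 ⇒ k = 1.198/(4π·0.8428) = 0.113 W/m·K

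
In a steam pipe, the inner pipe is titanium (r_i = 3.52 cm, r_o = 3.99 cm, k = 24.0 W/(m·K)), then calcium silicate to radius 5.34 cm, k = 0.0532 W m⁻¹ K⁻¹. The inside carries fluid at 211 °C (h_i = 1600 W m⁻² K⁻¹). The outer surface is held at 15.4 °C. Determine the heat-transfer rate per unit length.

Resistance network (inner→outer):
  R'_conv,in = 1/(2πr h) = 1/(2π·0.0352·1600) = 0.002826 m·K/W
  R'_titanium = ln(0.0399/0.0352)/(2πk) = 0.1253/(2π·24.0) = 8.311×10^-4 m·K/W
  R'_calcium silicate = ln(0.0534/0.0399)/(2πk) = 0.2914/(2π·0.0532) = 0.8719 m·K/W
ΣR = 0.002826 + 8.311×10^-4 + 0.8719 = 0.8756 m·K/W
Q' = ΔT/ΣR = (211 °C − 15.4 °C)/0.8756 = 223 W/m

Q' = 223 W/m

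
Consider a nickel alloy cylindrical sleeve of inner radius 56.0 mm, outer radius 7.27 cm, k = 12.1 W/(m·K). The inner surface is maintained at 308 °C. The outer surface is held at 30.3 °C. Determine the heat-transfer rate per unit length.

Q' = 2πk·ΔT/ln(r₂/r₁) = 2π × 12.1 × 277.7 / ln(0.0727/0.0560) = 80900 W/m

Q' = 80.9 kW/m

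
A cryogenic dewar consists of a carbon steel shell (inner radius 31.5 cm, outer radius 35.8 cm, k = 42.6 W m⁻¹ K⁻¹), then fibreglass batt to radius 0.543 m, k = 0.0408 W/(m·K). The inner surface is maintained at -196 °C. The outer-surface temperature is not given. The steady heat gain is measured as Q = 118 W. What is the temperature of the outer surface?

T_out = 23.1 °C

Series resistances:
  R_carbon steel = (1/0.315 − 1/0.358)/(4πk) = 0.3813/(4π·42.6) = 7.123×10^-4 K/W
  R_fibreglass batt = (1/0.358 − 1/0.543)/(4πk) = 0.9517/(4π·0.0408) = 1.856 K/W
ΣR = 1.857 K/W
ΔT = Q·ΣR = 118 × 1.857 = 219.1 K
Heat flows inward, so T_out = T_in + ΔT = -196 + 219.1 = 23.1 °C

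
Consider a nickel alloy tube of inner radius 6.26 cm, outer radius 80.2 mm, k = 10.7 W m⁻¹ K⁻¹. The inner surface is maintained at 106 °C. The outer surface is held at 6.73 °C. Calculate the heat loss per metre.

Q' = 26900 W/m

Q' = 2πk·ΔT/ln(r₂/r₁) = 2π × 10.7 × 99.27 / ln(0.0802/0.0626) = 26900 W/m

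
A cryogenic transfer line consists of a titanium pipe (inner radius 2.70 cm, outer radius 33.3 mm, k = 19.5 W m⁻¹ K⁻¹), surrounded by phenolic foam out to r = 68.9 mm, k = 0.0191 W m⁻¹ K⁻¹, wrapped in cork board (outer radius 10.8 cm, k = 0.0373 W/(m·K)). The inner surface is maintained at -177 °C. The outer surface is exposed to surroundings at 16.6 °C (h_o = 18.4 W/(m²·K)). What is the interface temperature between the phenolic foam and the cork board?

T = -31.4 °C

Treat each layer as a resistance in series:
  R'_titanium = ln(0.0333/0.0270)/(2πk) = 0.2097/(2π·19.5) = 0.001712 m·K/W
  R'_phenolic foam = ln(0.0689/0.0333)/(2πk) = 0.7271/(2π·0.0191) = 6.059 m·K/W
  R'_cork board = ln(0.108/0.0689)/(2πk) = 0.4495/(2π·0.0373) = 1.918 m·K/W
  R'_conv,out = 1/(2πr h) = 1/(2π·0.108·18.4) = 0.08009 m·K/W
ΣR = 0.001712 + 6.059 + 1.918 + 0.08009 = 8.059 m·K/W
Q' = ΔT/ΣR = (-177 °C − 16.6 °C)/8.059 = -24.02 W/m
From the inner boundary to the phenolic foam/cork board interface, ΣR_partial = 6.061 m·K/W.
T_interface = T_in − Q'·ΣR_partial = -177 °C − (-24.02)(6.061) = -31.4 °C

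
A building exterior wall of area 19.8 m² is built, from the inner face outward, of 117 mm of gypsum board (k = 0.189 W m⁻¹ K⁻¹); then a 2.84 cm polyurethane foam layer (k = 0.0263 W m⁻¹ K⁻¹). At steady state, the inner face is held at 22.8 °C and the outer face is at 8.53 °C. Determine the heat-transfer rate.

Q = 166 W

Series thermal resistances, inner to outer:
  R_gypsum board = L/(kA) = 0.117/(0.189·19.8) = 0.03127 K/W
  R_polyurethane foam = L/(kA) = 0.0284/(0.0263·19.8) = 0.05454 K/W
ΣR = 0.03127 + 0.05454 = 0.08581 K/W
Q = ΔT/ΣR = (22.8 °C − 8.53 °C)/0.08581 = 166 W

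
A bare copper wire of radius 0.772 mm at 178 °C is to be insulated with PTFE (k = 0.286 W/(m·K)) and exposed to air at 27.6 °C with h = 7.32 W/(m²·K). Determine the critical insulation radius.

For a cylinder, r_cr = k_ins/h = 0.286/7.32 = 0.0391 m = 3.91 cm

r_cr = 3.91 cm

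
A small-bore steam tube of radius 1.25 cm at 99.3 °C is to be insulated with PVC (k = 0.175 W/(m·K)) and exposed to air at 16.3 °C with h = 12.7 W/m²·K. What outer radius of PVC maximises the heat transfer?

r_cr = 1.38 cm

For a cylinder, r_cr = k_ins/h = 0.175/12.7 = 0.0138 m = 1.38 cm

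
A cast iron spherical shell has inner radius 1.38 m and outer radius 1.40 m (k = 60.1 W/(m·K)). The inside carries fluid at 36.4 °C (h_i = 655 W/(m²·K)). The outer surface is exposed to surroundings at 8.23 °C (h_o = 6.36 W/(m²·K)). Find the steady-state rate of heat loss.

Series thermal resistances, inner to outer:
  R_conv,in = 1/(4πr²h) = 1/(4π·1.38²·655) = 6.380×10^-5 K/W
  R_cast iron = (1/1.38 − 1/1.40)/(4πk) = 0.01035/(4π·60.1) = 1.371×10^-5 K/W
  R_conv,out = 1/(4πr²h) = 1/(4π·1.40²·6.36) = 0.006384 K/W
ΣR = 6.380×10^-5 + 1.371×10^-5 + 0.006384 = 0.006462 K/W
Q = ΔT/ΣR = (36.4 °C − 8.23 °C)/0.006462 = 4360 W

Q = 4360 W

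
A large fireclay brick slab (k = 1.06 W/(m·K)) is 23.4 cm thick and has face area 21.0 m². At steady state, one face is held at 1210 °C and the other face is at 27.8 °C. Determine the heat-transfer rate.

Q = kA·ΔT/L = 1.06 × 21.0 × |1210 °C − 27.8 °C| / 0.234 = 1.12×10^5 W

Q = 112 kW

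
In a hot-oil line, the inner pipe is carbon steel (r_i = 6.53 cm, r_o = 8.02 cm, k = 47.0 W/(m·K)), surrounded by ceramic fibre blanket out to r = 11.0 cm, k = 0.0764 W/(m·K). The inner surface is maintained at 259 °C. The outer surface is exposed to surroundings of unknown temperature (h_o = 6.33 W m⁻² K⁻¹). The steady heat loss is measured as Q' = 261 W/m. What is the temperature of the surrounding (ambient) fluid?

Sum the resistances:
  R'_carbon steel = ln(0.0802/0.0653)/(2πk) = 0.2055/(2π·47.0) = 6.960×10^-4 m·K/W
  R'_ceramic fibre blanket = ln(0.110/0.0802)/(2πk) = 0.3160/(2π·0.0764) = 0.6582 m·K/W
  R'_conv,out = 1/(2πr h) = 1/(2π·0.110·6.33) = 0.2286 m·K/W
ΣR = 0.8875 m·K/W
ΔT = Q'·ΣR = 261 × 0.8875 = 231.6 K
Heat flows outward, so T_out = T_in − ΔT = 259 − 231.6 = 27.4 °C

T_out = 27.4 °C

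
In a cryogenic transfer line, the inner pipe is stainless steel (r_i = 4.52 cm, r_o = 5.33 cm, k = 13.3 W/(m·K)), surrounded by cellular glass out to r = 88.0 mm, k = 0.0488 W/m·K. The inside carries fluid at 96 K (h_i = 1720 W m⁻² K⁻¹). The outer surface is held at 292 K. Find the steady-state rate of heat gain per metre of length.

Q' = 120 W/m

Resistance network (inner→outer):
  R'_conv,in = 1/(2πr h) = 1/(2π·0.0452·1720) = 0.002047 m·K/W
  R'_stainless steel = ln(0.0533/0.0452)/(2πk) = 0.1648/(2π·13.3) = 0.001973 m·K/W
  R'_cellular glass = ln(0.0880/0.0533)/(2πk) = 0.5014/(2π·0.0488) = 1.635 m·K/W
ΣR = 0.002047 + 0.001973 + 1.635 = 1.639 m·K/W
Q' = ΔT/ΣR = (96 K − 292 K)/1.639 = -120 W/m
(Negative Q' ⇒ heat flows inward; heat gain = 120 W/m.)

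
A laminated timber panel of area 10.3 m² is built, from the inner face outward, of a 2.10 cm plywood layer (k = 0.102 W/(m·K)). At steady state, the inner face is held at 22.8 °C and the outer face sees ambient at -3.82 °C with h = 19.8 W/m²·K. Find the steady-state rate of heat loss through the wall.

Resistance network (inner→outer):
  R_plywood = L/(kA) = 0.0210/(0.102·10.3) = 0.01999 K/W
  R_conv,out = 1/(hA) = 1/(19.8·10.3) = 0.004903 K/W
ΣR = 0.01999 + 0.004903 = 0.02489 K/W
Q = ΔT/ΣR = (22.8 °C − -3.82 °C)/0.02489 = 1070 W

Q = 1070 W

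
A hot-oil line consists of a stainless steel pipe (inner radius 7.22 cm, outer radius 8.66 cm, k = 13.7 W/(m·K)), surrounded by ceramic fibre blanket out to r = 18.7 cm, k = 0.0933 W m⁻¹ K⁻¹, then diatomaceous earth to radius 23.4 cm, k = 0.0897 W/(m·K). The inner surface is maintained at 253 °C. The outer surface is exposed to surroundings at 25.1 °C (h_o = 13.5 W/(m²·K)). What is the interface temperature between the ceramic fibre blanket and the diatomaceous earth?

T = 83.0 °C

Resistance network (inner→outer):
  R'_stainless steel = ln(0.0866/0.0722)/(2πk) = 0.1819/(2π·13.7) = 0.002113 m·K/W
  R'_ceramic fibre blanket = ln(0.187/0.0866)/(2πk) = 0.7698/(2π·0.0933) = 1.313 m·K/W
  R'_diatomaceous earth = ln(0.234/0.187)/(2πk) = 0.2242/(2π·0.0897) = 0.3978 m·K/W
  R'_conv,out = 1/(2πr h) = 1/(2π·0.234·13.5) = 0.05038 m·K/W
ΣR = 0.002113 + 1.313 + 0.3978 + 0.05038 = 1.763 m·K/W
Q' = ΔT/ΣR = (253 °C − 25.1 °C)/1.763 = 129.3 W/m
From the inner boundary to the ceramic fibre blanket/diatomaceous earth interface, ΣR_partial = 1.315 m·K/W.
T_interface = T_in − Q'·ΣR_partial = 253 °C − (129.3)(1.315) = 83.0 °C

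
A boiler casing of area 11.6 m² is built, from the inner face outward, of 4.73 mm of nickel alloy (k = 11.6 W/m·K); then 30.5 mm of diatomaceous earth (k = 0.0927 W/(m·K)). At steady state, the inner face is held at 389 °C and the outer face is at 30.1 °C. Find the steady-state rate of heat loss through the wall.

Resistance network (inner→outer):
  R_nickel alloy = L/(kA) = 0.00473/(11.6·11.6) = 3.515×10^-5 K/W
  R_diatomaceous earth = L/(kA) = 0.0305/(0.0927·11.6) = 0.02836 K/W
ΣR = 3.515×10^-5 + 0.02836 = 0.02840 K/W
Q = ΔT/ΣR = (389 °C − 30.1 °C)/0.02840 = 12600 W

Q = 12.6 kW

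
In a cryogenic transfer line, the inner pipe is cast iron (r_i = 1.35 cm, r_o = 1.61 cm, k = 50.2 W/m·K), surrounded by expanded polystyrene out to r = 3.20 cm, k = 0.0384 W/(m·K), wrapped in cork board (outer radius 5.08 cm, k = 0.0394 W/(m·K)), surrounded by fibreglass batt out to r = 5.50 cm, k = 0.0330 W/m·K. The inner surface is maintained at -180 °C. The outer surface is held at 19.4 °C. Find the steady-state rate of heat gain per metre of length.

Q' = 39.1 W/m

Series thermal resistances, inner to outer:
  R'_cast iron = ln(0.0161/0.0135)/(2πk) = 0.1761/(2π·50.2) = 5.584×10^-4 m·K/W
  R'_expanded polystyrene = ln(0.0320/0.0161)/(2πk) = 0.6869/(2π·0.0384) = 2.847 m·K/W
  R'_cork board = ln(0.0508/0.0320)/(2πk) = 0.4622/(2π·0.0394) = 1.867 m·K/W
  R'_fibreglass batt = ln(0.0550/0.0508)/(2πk) = 0.07944/(2π·0.0330) = 0.3831 m·K/W
ΣR = 5.584×10^-4 + 2.847 + 1.867 + 0.3831 = 5.098 m·K/W
Q' = ΔT/ΣR = (-180 °C − 19.4 °C)/5.098 = -39.1 W/m
(Negative Q' ⇒ heat flows inward; heat gain = 39.1 W/m.)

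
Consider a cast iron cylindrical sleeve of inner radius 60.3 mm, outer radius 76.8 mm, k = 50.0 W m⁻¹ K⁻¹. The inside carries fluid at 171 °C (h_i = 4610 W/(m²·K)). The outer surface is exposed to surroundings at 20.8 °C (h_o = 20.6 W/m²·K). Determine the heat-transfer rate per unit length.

Resistance network (inner→outer):
  R'_conv,in = 1/(2πr h) = 1/(2π·0.0603·4610) = 5.725×10^-4 m·K/W
  R'_cast iron = ln(0.0768/0.0603)/(2πk) = 0.2419/(2π·50.0) = 7.699×10^-4 m·K/W
  R'_conv,out = 1/(2πr h) = 1/(2π·0.0768·20.6) = 0.1006 m·K/W
ΣR = 5.725×10^-4 + 7.699×10^-4 + 0.1006 = 0.1019 m·K/W
Q' = ΔT/ΣR = (171 °C − 20.8 °C)/0.1019 = 1470 W/m

Q' = 1470 W/m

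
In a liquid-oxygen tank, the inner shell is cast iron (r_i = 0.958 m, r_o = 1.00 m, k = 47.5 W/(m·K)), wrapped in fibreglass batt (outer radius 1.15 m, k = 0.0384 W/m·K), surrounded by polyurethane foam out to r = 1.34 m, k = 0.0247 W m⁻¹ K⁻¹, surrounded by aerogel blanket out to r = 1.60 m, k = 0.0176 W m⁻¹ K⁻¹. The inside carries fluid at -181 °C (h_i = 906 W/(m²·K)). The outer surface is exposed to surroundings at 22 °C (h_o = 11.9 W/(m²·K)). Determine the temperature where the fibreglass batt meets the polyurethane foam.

T = -136 °C

Treat each layer as a resistance in series:
  R_conv,in = 1/(4πr²h) = 1/(4π·0.958²·906) = 9.570×10^-5 K/W
  R_cast iron = (1/0.958 − 1/1.00)/(4πk) = 0.04384/(4π·47.5) = 7.345×10^-5 K/W
  R_fibreglass batt = (1/1.00 − 1/1.15)/(4πk) = 0.1304/(4π·0.0384) = 0.2703 K/W
  R_polyurethane foam = (1/1.15 − 1/1.34)/(4πk) = 0.1233/(4π·0.0247) = 0.3972 K/W
  R_aerogel blanket = (1/1.34 − 1/1.60)/(4πk) = 0.1213/(4π·0.0176) = 0.5483 K/W
  R_conv,out = 1/(4πr²h) = 1/(4π·1.60²·11.9) = 0.002612 K/W
ΣR = 9.570×10^-5 + 7.345×10^-5 + 0.2703 + 0.3972 + 0.5483 + 0.002612 = 1.219 K/W
Q = ΔT/ΣR = (-181 °C − 22 °C)/1.219 = -166.5 W
From the inner boundary to the fibreglass batt/polyurethane foam interface, ΣR_partial = 0.2705 K/W.
T_interface = T_in − Q·ΣR_partial = -181 °C − (-166.5)(0.2705) = -136 °C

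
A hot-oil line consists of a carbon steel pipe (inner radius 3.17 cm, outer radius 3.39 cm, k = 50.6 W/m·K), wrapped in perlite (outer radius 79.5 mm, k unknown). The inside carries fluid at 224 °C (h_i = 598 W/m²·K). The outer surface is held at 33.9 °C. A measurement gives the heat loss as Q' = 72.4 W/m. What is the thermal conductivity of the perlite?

ΣR = ΔT/Q' = |224 − 33.9|/72.4 = 2.626 m·K/W
Known resistances:
  R'_conv,in = 1/(2πr h) = 1/(2π·0.0317·598) = 0.008396 m·K/W
  R'_carbon steel = ln(0.0339/0.0317)/(2πk) = 0.06710/(2π·50.6) = 2.110×10^-4 m·K/W
R_perlite = ΣR − ΣR_known = 2.626 − 0.008607 = 2.617 m·K/W
ln(r₂/r₁)/(2πk) = 2.617 ⇒ k = 0.8523/(2π·2.617) = 0.0518 W/m·K

k = 0.0518 W/m·K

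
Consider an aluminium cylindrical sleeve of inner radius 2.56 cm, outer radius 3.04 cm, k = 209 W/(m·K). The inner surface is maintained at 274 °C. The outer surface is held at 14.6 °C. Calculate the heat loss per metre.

Q' = 1980 kW/m

Q' = 2πk·ΔT/ln(r₂/r₁) = 2π × 209 × 259.4 / ln(0.0304/0.0256) = 1.98×10^6 W/m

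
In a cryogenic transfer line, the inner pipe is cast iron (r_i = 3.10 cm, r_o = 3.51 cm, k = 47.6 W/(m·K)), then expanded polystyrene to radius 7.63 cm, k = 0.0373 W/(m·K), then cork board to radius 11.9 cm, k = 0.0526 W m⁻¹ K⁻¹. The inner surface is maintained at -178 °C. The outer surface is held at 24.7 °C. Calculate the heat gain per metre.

Q' = 43.5 W/m

Series thermal resistances, inner to outer:
  R'_cast iron = ln(0.0351/0.0310)/(2πk) = 0.1242/(2π·47.6) = 4.153×10^-4 m·K/W
  R'_expanded polystyrene = ln(0.0763/0.0351)/(2πk) = 0.7765/(2π·0.0373) = 3.313 m·K/W
  R'_cork board = ln(0.119/0.0763)/(2πk) = 0.4445/(2π·0.0526) = 1.345 m·K/W
ΣR = 4.153×10^-4 + 3.313 + 1.345 = 4.658 m·K/W
Q' = ΔT/ΣR = (-178 °C − 24.7 °C)/4.658 = -43.5 W/m
(Negative Q' ⇒ heat flows inward; heat gain = 43.5 W/m.)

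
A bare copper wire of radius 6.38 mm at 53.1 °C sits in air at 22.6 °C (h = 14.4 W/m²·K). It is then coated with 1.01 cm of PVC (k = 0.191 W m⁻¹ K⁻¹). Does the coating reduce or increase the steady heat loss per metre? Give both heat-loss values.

Critical radius for a cylinder: r_cr = k/h = 0.0133 m = 1.33 cm.
Outer radius after coating: r₂ = 0.00638 + 0.0101 = 0.01648 m.
r₁ < r_cr < r₂: heat loss rises to a maximum at r_cr then falls. Whether the coating helps depends on whether Q(r₂) has dropped back below Q(r₁).
Bare: R = 1/(2πr₁h) = 1.732 m·K/W; Q = 30.5/1.732 = 17.6 W/m.
Coated: R = R_cond + R_conv = 1.461 m·K/W; Q = 30.5/1.461 = 20.9 W/m.

increases: 17.6 → 20.9 W/m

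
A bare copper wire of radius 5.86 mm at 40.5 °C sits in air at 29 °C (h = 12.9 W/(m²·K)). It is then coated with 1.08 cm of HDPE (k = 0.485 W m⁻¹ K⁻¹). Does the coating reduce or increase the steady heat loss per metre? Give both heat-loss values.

Critical radius for a cylinder: r_cr = k/h = 0.0376 m = 3.76 cm.
Outer radius after coating: r₂ = 0.00586 + 0.0108 = 0.01666 m.
Since r₁ < r_cr and r₂ ≤ r_cr, the coating moves toward the maximum at r_cr — heat loss rises.
Bare: R = 1/(2πr₁h) = 2.105 m·K/W; Q = 11.5/2.105 = 5.46 W/m.
Coated: R = R_cond + R_conv = 1.083 m·K/W; Q = 11.5/1.083 = 10.6 W/m.

increases: 5.46 → 10.6 W/m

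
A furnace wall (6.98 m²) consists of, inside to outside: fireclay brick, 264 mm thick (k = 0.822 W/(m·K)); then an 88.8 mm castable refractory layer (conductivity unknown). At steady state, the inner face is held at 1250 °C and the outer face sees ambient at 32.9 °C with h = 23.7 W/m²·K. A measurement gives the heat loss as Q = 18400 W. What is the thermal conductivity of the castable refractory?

ΣR = ΔT/Q = |1250 − 32.9|/18400 = 0.06615 K/W
Known resistances:
  R_fireclay brick = L/(kA) = 0.264/(0.822·6.98) = 0.04601 K/W
  R_conv,out = 1/(hA) = 1/(23.7·6.98) = 0.006045 K/W
R_castable refractory = ΣR − ΣR_known = 0.06615 − 0.05206 = 0.01409 K/W
L/(kA) = 0.01409 ⇒ k = 0.0888/(0.01409·6.98) = 0.903 W/m·K

k = 0.903 W/m·K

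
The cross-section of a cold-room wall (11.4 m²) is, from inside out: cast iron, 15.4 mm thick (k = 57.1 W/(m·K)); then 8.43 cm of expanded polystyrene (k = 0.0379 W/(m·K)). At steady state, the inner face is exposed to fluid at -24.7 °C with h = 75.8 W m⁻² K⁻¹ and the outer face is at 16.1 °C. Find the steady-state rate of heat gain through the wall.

Series thermal resistances, inner to outer:
  R_conv,in = 1/(hA) = 1/(75.8·11.4) = 0.001157 K/W
  R_cast iron = L/(kA) = 0.0154/(57.1·11.4) = 2.366×10^-5 K/W
  R_expanded polystyrene = L/(kA) = 0.0843/(0.0379·11.4) = 0.1951 K/W
ΣR = 0.001157 + 2.366×10^-5 + 0.1951 = 0.1963 K/W
Q = ΔT/ΣR = (-24.7 °C − 16.1 °C)/0.1963 = -208 W
(Negative Q ⇒ heat flows inward; heat gain = 208 W.)

Q = 208 W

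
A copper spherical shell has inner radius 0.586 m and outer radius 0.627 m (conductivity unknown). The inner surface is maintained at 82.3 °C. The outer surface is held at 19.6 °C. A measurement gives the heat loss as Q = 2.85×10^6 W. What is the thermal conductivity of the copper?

k = 404 W/m·K

ΣR = ΔT/Q = |82.3 − 19.6|/2.85×10^6 = 2.200×10^-5 K/W
(1/r₁−1/r₂)/(4πk) = 2.200×10^-5 ⇒ k = 0.1116/(4π·2.200×10^-5) = 404 W/m·K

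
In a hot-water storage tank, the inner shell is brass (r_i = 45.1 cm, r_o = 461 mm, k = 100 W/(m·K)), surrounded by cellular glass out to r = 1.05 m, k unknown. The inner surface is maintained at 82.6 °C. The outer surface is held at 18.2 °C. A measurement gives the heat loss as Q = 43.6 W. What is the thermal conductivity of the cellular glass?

ΣR = ΔT/Q = |82.6 − 18.2|/43.6 = 1.477 K/W
Known resistances:
  R_brass = (1/0.451 − 1/0.461)/(4πk) = 0.04810/(4π·100) = 3.827×10^-5 K/W
R_cellular glass = ΣR − ΣR_known = 1.477 − 3.827×10^-5 = 1.477 K/W
(1/r₁−1/r₂)/(4πk) = 1.477 ⇒ k = 1.217/(4π·1.477) = 0.0656 W/m·K

k = 0.0656 W/m·K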